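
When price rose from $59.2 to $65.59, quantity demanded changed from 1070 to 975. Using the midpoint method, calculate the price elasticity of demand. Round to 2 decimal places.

-0.91

%Δq = (975 − 1070)/[(1070 + 975)/2] = -95/1022.5 ≈ -0.0929.
%ΔP = (65.59 − 59.2)/[(59.2 + 65.59)/2] = 6.39/62.395 ≈ 0.1024.
Arc elasticity E = %Δq/%ΔP ≈ -0.0929/0.1024 ≈ -0.91.
|E| < 1: demand is inelastic over this range.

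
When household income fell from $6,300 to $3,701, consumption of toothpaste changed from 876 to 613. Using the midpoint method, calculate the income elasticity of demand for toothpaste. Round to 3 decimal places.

0.680

%ΔQ = (613 − 876)/[(876+613)/2] = -263/744.5 ≈ -0.3533.
%ΔI = (3,701 − 6,300)/[(6,300+3,701)/2] = -2599/5000.5 ≈ -0.5197.
E_I = %ΔQ/%ΔI ≈ 0.680.
E_I ∈ (0,1): normal good (necessity).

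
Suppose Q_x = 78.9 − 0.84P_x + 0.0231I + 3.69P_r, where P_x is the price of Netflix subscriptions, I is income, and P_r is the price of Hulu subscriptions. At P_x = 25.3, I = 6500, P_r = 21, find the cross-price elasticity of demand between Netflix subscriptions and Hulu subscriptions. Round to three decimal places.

0.272

First evaluate Q_x: 78.9 − 0.84(25.3) + 0.0231(6500) + 3.69(21) = 78.9 − 21.252 + 150.15 + 77.49 = 285.288.
∂Q_x/∂P_r = +3.69, so E_xy = 3.69·(21/285.288) ≈ 0.272.
E_xy > 0: the goods are substitutes.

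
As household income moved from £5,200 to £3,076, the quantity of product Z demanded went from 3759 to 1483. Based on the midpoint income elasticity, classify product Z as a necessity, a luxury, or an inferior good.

%ΔQ = (1483 − 3759)/[(3759+1483)/2] = -2276/2621 ≈ -0.8684.
%ΔI = (3,076 − 5,200)/[(5,200+3,076)/2] = -2124/4138 ≈ -0.5133.
E_I = %ΔQ/%ΔI ≈ 1.692.
E_I > 1: normal good (luxury).

luxury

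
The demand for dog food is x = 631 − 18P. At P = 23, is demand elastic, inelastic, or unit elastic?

At P = 23, x = 217.
dx/dP = −18.
Point elasticity E = (dx/dP)·(P/x) = -18 × 23/217 ≈ -1.908.
|E| ≈ 1.908 > 1, so demand is elastic.

elastic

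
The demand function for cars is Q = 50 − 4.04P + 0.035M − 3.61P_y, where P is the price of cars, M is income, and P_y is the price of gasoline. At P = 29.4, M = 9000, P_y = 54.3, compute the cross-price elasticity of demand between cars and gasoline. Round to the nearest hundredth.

-3.90

Q = 50 − 4.04(29.4) + 0.035(9000) − 3.61(54.3) = 50 − 118.776 + 315 − 196.023 = 50.201.
∂Q/∂P_y = −3.61, so E_xy = -3.61·(54.3/50.201) ≈ -3.90.
E_xy < 0: the goods are complements.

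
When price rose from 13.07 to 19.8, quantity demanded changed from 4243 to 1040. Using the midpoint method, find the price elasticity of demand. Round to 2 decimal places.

-2.96

%ΔQ = (1040 − 4243)/[(4243 + 1040)/2] = -3203/2641.5 ≈ -1.2126.
%Δp = (19.8 − 13.07)/[(13.07 + 19.8)/2] = 6.73/16.435 ≈ 0.4095.
Arc elasticity E = %ΔQ/%Δp ≈ -1.2126/0.4095 ≈ -2.96.
|E| > 1: demand is elastic over this range.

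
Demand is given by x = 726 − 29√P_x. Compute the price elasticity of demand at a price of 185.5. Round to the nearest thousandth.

-0.597

At P_x = 185.5, x = 331.0247.
dx/dP_x = −29/(2√P_x) = −29/(2·13.6198).
Point elasticity E = (dx/dP_x)·(P_x/x) = -1.0646 × 185.5/331.0247 ≈ -0.597.
|E| < 1, so demand is inelastic at this price.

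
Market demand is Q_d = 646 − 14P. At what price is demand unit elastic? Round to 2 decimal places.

23.07

For linear demand Q_d = a − bP, E = −bP/(a − bP). |E| = 1 ⇒ bP = a − bP ⇒ P = a/(2b).
P = 646/(2·14) ≈ 23.07.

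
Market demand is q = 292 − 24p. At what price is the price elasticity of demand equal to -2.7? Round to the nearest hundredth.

8.88

Set −bp/(a − bp) = −2.7 ⇒ bp = 2.7(a − bp) ⇒ bp(1+2.7) = 2.7·a.
p = 2.7·292/(24·3.7) ≈ 8.88.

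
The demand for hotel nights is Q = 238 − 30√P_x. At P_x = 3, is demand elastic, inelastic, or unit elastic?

inelastic

At P_x = 3, Q = 186.0385.
dQ/dP_x = −30/(2√P_x) = −30/(2·1.7321).
Point elasticity E = (dQ/dP_x)·(P_x/Q) = -8.6603 × 3/186.0385 ≈ -0.140.
|E| ≈ 0.140 < 1, so demand is inelastic.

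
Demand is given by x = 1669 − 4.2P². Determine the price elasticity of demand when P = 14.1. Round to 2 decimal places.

At P = 14.1, x = 833.998.
dx/dP = −2·4.2·P = −118.44.
Point elasticity E = (dx/dP)·(P/x) = -118.44 × 14.1/833.998 ≈ -2.00.
|E| > 1, so demand is elastic at this price.

-2.00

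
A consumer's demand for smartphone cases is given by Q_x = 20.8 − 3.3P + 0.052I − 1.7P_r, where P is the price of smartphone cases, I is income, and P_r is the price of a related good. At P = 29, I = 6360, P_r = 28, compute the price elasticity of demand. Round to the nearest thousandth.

-0.460

At the given point, Q_x = 20.8 − 3.3(29) + 0.052(6360) − 1.7(28) = 20.8 − 95.7 + 330.72 − 47.6 = 208.22.
∂Q_x/∂P = −3.3, so E_p = (−3.3)·(29/208.22) ≈ -0.460.
|E_p| < 1: demand is inelastic.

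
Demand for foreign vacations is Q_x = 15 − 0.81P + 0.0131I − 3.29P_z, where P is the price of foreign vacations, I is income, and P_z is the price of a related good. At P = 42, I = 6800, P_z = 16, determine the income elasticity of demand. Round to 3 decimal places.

Evaluating quantity at (P, I, P_z) gives Q_x = 15 − 0.81(42) + 0.0131(6800) − 3.29(16) = 15 − 34.02 + 89.08 − 52.64 = 17.42.
∂Q_x/∂I = +0.0131, so E_I = 0.0131·(6800/17.42) ≈ 5.114.
E_I > 1: normal good (luxury).

5.114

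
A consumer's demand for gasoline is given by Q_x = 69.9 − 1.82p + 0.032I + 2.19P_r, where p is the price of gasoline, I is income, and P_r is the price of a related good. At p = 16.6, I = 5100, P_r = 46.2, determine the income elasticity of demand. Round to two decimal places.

0.54

At the given point, Q_x = 69.9 − 1.82(16.6) + 0.032(5100) + 2.19(46.2) = 69.9 − 30.212 + 163.2 + 101.178 = 304.066.
∂Q_x/∂I = +0.032, so E_I = 0.032·(5100/304.066) ≈ 0.54.
E_I ∈ (0,1): normal good (necessity).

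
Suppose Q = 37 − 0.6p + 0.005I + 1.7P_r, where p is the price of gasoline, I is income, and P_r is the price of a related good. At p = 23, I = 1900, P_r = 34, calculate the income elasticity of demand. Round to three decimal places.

0.105

First evaluate Q: 37 − 0.6(23) + 0.005(1900) + 1.7(34) = 37 − 13.8 + 9.5 + 57.8 = 90.5.
∂Q/∂I = +0.005, so E_I = 0.005·(1900/90.5) ≈ 0.105.
E_I ∈ (0,1): normal good (necessity).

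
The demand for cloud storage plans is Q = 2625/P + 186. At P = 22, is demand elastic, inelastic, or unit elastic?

inelastic

At P = 22, Q = 305.3182.
dQ/dP = −2625/P² = −5.4236.
Point elasticity E = (dQ/dP)·(P/Q) = -5.4236 × 22/305.3182 ≈ -0.391.
|E| ≈ 0.391 < 1, so demand is inelastic.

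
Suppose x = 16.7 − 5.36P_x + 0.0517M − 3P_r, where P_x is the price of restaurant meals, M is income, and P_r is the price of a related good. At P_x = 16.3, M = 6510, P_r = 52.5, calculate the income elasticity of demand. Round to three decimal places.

3.105

At the given point, x = 16.7 − 5.36(16.3) + 0.0517(6510) − 3(52.5) = 16.7 − 87.368 + 336.567 − 157.5 = 108.399.
∂x/∂M = +0.0517, so E_I = 0.0517·(6510/108.399) ≈ 3.105.
E_I > 1: normal good (luxury).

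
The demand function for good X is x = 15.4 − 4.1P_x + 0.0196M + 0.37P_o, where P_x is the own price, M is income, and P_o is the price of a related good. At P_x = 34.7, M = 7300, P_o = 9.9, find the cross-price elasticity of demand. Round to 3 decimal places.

0.184

At the given point, x = 15.4 − 4.1(34.7) + 0.0196(7300) + 0.37(9.9) = 15.4 − 142.27 + 143.08 + 3.663 = 19.873.
∂x/∂P_o = +0.37, so E_xy = 0.37·(9.9/19.873) ≈ 0.184.
E_xy > 0: the goods are substitutes.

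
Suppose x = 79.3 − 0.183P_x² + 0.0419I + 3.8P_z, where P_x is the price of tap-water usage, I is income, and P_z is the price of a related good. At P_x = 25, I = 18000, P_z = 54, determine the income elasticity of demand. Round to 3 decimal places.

x = 79.3 − 0.183(25)² + 0.0419(18000) + 3.8(54) = 79.3 − 114.375 + 754.2 + 205.2 = 924.325.
∂x/∂I = +0.0419, so E_I = 0.0419·(18000/924.325) ≈ 0.816.
E_I ∈ (0,1): normal good (necessity).

0.816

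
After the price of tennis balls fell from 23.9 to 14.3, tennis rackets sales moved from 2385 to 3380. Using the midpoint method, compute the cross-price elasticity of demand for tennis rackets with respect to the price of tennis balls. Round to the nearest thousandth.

%ΔQ_x = (3380 − 2385)/[(2385+3380)/2] = 995/2882.5 ≈ 0.3452.
%ΔP_y = (14.3 − 23.9)/[(23.9+14.3)/2] ≈ -0.5026.
E_xy = 0.3452/-0.5026 ≈ -0.687.
E_xy < 0, so tennis rackets and tennis balls are complements.

-0.687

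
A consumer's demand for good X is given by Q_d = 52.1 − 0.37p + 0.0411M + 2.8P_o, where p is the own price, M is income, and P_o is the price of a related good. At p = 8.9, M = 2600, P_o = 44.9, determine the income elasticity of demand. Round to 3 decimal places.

First evaluate Q_d: 52.1 − 0.37(8.9) + 0.0411(2600) + 2.8(44.9) = 52.1 − 3.293 + 106.86 + 125.72 = 281.387.
∂Q_d/∂M = +0.0411, so E_I = 0.0411·(2600/281.387) ≈ 0.380.
E_I ∈ (0,1): normal good (necessity).

0.380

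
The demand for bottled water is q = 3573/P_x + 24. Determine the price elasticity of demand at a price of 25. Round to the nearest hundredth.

-0.86

At P_x = 25, q = 166.92.
dq/dP_x = −3573/P_x² = −5.7168.
Point elasticity E = (dq/dP_x)·(P_x/q) = -5.7168 × 25/166.92 ≈ -0.86.
|E| < 1, so demand is inelastic at this price.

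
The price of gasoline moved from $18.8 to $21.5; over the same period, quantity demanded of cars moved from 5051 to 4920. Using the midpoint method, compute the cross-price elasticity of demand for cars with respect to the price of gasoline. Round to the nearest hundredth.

-0.20

%ΔQ_x = (4920 − 5051)/[(5051+4920)/2] = -131/4985.5 ≈ -0.0263.
%ΔP_y = (21.5 − 18.8)/[(18.8+21.5)/2] ≈ 0.1340.
E_xy = -0.0263/0.1340 ≈ -0.20.
E_xy < 0, so cars and gasoline are complements.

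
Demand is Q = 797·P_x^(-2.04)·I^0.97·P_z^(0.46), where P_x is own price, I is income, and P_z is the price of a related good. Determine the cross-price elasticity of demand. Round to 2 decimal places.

For a Cobb–Douglas (constant-elasticity) form Q = A·P_z^α·…, the elasticity with respect to P_z equals the exponent α at every point.
Here the exponent on P_z is 0.46, so the cross-price elasticity of demand is 0.46.

0.46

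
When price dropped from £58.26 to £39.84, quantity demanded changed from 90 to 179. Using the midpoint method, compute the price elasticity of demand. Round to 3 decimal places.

-1.762

%Δq = (179 − 90)/[(90 + 179)/2] = 89/134.5 ≈ 0.6617.
%Δp = (39.84 − 58.26)/[(58.26 + 39.84)/2] = -18.42/49.05 ≈ -0.3755.
Arc elasticity E = %Δq/%Δp ≈ 0.6617/-0.3755 ≈ -1.762.
|E| > 1: demand is elastic over this range.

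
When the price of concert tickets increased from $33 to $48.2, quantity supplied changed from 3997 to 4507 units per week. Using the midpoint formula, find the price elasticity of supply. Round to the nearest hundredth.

0.32

%Δq = (4507 − 3997)/[(3997 + 4507)/2] = 510/4252 ≈ 0.1199.
%ΔP = (48.2 − 33)/[(33 + 48.2)/2] = 15.2/40.6 ≈ 0.3744.
Arc elasticity E = %Δq/%ΔP ≈ 0.1199/0.3744 ≈ 0.32.
|E| < 1: supply is inelastic over this range.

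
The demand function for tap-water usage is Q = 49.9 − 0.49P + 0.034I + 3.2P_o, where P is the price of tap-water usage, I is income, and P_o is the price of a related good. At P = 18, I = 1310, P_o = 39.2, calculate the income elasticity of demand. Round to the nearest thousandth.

0.211

Evaluating quantity at (P, I, P_o) gives Q = 49.9 − 0.49(18) + 0.034(1310) + 3.2(39.2) = 49.9 − 8.82 + 44.54 + 125.44 = 211.06.
∂Q/∂I = +0.034, so E_I = 0.034·(1310/211.06) ≈ 0.211.
E_I ∈ (0,1): normal good (necessity).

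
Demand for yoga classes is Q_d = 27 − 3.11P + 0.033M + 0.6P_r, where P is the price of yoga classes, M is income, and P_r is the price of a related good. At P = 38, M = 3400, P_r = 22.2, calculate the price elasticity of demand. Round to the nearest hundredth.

-3.44

Evaluating quantity at (P, M, P_r) gives Q_d = 27 − 3.11(38) + 0.033(3400) + 0.6(22.2) = 27 − 118.18 + 112.2 + 13.32 = 34.34.
∂Q_d/∂P = −3.11, so E_p = (−3.11)·(38/34.34) ≈ -3.44.
|E_p| > 1: demand is elastic.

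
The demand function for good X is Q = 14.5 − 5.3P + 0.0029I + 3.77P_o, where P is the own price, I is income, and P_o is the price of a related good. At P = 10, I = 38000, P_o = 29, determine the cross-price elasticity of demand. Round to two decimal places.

Substituting, Q = 14.5 − 5.3(10) + 0.0029(38000) + 3.77(29) = 14.5 − 53 + 110.2 + 109.33 = 181.03.
∂Q/∂P_o = +3.77, so E_xy = 3.77·(29/181.03) ≈ 0.60.
E_xy > 0: the goods are substitutes.

0.60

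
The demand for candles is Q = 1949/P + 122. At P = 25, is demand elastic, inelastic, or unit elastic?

At P = 25, Q = 199.96.
dQ/dP = −1949/P² = −3.1184.
Point elasticity E = (dQ/dP)·(P/Q) = -3.1184 × 25/199.96 ≈ -0.390.
|E| ≈ 0.390 < 1, so demand is inelastic.

inelastic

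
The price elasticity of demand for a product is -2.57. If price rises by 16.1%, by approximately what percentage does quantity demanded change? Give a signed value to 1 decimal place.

%ΔQ ≈ E × %ΔP = (-2.57) × (16.1%) ≈ -41.4%.

-41.4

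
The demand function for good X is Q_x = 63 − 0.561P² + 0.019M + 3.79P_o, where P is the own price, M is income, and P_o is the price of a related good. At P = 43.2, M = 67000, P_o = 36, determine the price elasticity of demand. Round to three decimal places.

Evaluating quantity at (P, M, P_o) gives Q_x = 63 − 0.561(43.2)² + 0.019(67000) + 3.79(36) = 63 − 1046.9606 + 1273 + 136.44 = 425.4794.
∂Q_x/∂P = −2·0.561·P = -48.4704, so E_p = -48.4704·(43.2/425.4794) ≈ -4.921.
|E_p| > 1: demand is elastic.

-4.921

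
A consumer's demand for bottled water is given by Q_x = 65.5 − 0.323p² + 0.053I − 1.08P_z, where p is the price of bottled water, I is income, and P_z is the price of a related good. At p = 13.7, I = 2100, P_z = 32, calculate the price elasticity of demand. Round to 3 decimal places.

Substituting, Q_x = 65.5 − 0.323(13.7)² + 0.053(2100) − 1.08(32) = 65.5 − 60.6239 + 111.3 − 34.56 = 81.6161.
∂Q_x/∂p = −2·0.323·p = -8.8502, so E_p = -8.8502·(13.7/81.6161) ≈ -1.486.
|E_p| > 1: demand is elastic.

-1.486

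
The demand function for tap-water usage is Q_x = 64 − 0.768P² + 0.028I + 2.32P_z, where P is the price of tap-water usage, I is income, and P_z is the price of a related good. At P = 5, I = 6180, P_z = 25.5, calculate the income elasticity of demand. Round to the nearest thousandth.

0.625

At the given point, Q_x = 64 − 0.768(5)² + 0.028(6180) + 2.32(25.5) = 64 − 19.2 + 173.04 + 59.16 = 277.
∂Q_x/∂I = +0.028, so E_I = 0.028·(6180/277) ≈ 0.625.
E_I ∈ (0,1): normal good (necessity).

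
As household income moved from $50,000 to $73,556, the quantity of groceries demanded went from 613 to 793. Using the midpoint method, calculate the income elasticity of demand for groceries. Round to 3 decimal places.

%ΔQ = (793 − 613)/[(613+793)/2] = 180/703 ≈ 0.2560.
%ΔM = (73,556 − 50,000)/[(50,000+73,556)/2] = 23556/61778 ≈ 0.3813.
E_I = %ΔQ/%ΔM ≈ 0.672.
E_I ∈ (0,1): normal good (necessity).

0.672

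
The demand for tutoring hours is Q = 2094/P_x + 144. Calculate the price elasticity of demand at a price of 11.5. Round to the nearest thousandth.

At P_x = 11.5, Q = 326.087.
dQ/dP_x = −2094/P_x² = −15.8336.
Point elasticity E = (dQ/dP_x)·(P_x/Q) = -15.8336 × 11.5/326.087 ≈ -0.558.
|E| < 1, so demand is inelastic at this price.

-0.558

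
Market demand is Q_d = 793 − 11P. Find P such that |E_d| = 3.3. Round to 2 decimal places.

Set −bP/(a − bP) = −3.3 ⇒ bP = 3.3(a − bP) ⇒ bP(1+3.3) = 3.3·a.
P = 3.3·793/(11·4.3) ≈ 55.33.

55.33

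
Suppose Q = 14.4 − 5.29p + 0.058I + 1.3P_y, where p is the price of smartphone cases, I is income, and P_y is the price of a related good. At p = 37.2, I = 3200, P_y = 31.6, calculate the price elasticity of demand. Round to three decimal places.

Q = 14.4 − 5.29(37.2) + 0.058(3200) + 1.3(31.6) = 14.4 − 196.788 + 185.6 + 41.08 = 44.292.
∂Q/∂p = −5.29, so E_p = (−5.29)·(37.2/44.292) ≈ -4.443.
|E_p| > 1: demand is elastic.

-4.443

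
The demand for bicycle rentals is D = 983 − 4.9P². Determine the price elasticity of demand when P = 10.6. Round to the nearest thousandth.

At P = 10.6, D = 432.436.
dD/dP = −2·4.9·P = −103.88.
Point elasticity E = (dD/dP)·(P/D) = -103.88 × 10.6/432.436 ≈ -2.546.
|E| > 1, so demand is elastic at this price.

-2.546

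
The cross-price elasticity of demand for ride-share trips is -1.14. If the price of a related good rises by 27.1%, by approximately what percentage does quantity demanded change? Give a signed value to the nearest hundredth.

-30.89

%ΔQ ≈ E × %ΔP_y = (-1.14) × (27.1%) ≈ -30.89%.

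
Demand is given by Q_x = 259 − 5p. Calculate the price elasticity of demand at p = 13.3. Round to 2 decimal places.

At p = 13.3, Q_x = 192.5.
dQ_x/dp = −5.
Point elasticity E = (dQ_x/dp)·(p/Q_x) = -5 × 13.3/192.5 ≈ -0.35.
|E| < 1, so demand is inelastic at this price.

-0.35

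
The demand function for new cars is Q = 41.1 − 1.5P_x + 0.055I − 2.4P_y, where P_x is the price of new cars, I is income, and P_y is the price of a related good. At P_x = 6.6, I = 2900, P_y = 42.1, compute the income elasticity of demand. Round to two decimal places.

First evaluate Q: 41.1 − 1.5(6.6) + 0.055(2900) − 2.4(42.1) = 41.1 − 9.9 + 159.5 − 101.04 = 89.66.
∂Q/∂I = +0.055, so E_I = 0.055·(2900/89.66) ≈ 1.78.
E_I > 1: normal good (luxury).

1.78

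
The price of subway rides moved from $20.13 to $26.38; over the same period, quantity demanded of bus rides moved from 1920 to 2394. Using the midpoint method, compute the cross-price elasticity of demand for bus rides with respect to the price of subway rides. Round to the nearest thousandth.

%ΔQ_x = (2394 − 1920)/[(1920+2394)/2] = 474/2157 ≈ 0.2197.
%ΔP_y = (26.38 − 20.13)/[(20.13+26.38)/2] ≈ 0.2688.
E_xy = 0.2197/0.2688 ≈ 0.818.
E_xy > 0, so bus rides and subway rides are substitutes.

0.818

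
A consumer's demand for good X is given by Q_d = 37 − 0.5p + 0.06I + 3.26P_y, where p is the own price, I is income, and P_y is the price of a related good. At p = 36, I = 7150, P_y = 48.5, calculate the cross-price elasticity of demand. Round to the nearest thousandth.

First evaluate Q_d: 37 − 0.5(36) + 0.06(7150) + 3.26(48.5) = 37 − 18 + 429 + 158.11 = 606.11.
∂Q_d/∂P_y = +3.26, so E_xy = 3.26·(48.5/606.11) ≈ 0.261.
E_xy > 0: the goods are substitutes.

0.261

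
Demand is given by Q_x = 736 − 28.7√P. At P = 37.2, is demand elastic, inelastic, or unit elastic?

At P = 37.2, Q_x = 560.9535.
dQ_x/dP = −28.7/(2√P) = −28.7/(2·6.0992).
Point elasticity E = (dQ_x/dP)·(P/Q_x) = -2.3528 × 37.2/560.9535 ≈ -0.156.
|E| ≈ 0.156 < 1, so demand is inelastic.

inelastic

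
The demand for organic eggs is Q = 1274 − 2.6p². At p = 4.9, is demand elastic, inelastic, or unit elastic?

At p = 4.9, Q = 1211.574.
dQ/dp = −2·2.6·p = −25.48.
Point elasticity E = (dQ/dp)·(p/Q) = -25.48 × 4.9/1211.574 ≈ -0.103.
|E| ≈ 0.103 < 1, so demand is inelastic.

inelastic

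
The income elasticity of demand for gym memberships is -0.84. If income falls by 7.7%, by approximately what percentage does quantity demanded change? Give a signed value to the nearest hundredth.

%ΔQ ≈ E × %ΔI = (-0.84) × (-7.7%) ≈ 6.47%.

6.47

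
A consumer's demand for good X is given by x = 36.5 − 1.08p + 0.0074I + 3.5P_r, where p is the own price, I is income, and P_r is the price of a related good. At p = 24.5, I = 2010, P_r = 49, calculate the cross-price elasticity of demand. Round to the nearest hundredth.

0.87

x = 36.5 − 1.08(24.5) + 0.0074(2010) + 3.5(49) = 36.5 − 26.46 + 14.874 + 171.5 = 196.414.
∂x/∂P_r = +3.5, so E_xy = 3.5·(49/196.414) ≈ 0.87.
E_xy > 0: the goods are substitutes.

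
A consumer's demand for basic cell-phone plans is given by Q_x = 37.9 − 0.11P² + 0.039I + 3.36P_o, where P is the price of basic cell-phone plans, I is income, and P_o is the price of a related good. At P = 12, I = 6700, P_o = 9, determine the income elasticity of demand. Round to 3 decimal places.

First evaluate Q_x: 37.9 − 0.11(12)² + 0.039(6700) + 3.36(9) = 37.9 − 15.84 + 261.3 + 30.24 = 313.6.
∂Q_x/∂I = +0.039, so E_I = 0.039·(6700/313.6) ≈ 0.833.
E_I ∈ (0,1): normal good (necessity).

0.833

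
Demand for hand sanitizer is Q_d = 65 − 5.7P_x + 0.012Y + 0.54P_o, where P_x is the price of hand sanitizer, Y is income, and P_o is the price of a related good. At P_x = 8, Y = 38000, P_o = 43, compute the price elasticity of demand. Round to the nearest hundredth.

Evaluating quantity at (P_x, Y, P_o) gives Q_d = 65 − 5.7(8) + 0.012(38000) + 0.54(43) = 65 − 45.6 + 456 + 23.22 = 498.62.
∂Q_d/∂P_x = −5.7, so E_p = (−5.7)·(8/498.62) ≈ -0.09.
|E_p| < 1: demand is inelastic.

-0.09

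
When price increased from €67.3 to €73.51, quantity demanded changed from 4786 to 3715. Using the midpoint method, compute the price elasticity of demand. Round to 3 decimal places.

%ΔQ = (3715 − 4786)/[(4786 + 3715)/2] = -1071/4250.5 ≈ -0.2520.
%ΔP = (73.51 − 67.3)/[(67.3 + 73.51)/2] = 6.21/70.405 ≈ 0.0882.
Arc elasticity E = %ΔQ/%ΔP ≈ -0.2520/0.0882 ≈ -2.857.
|E| > 1: demand is elastic over this range.

-2.857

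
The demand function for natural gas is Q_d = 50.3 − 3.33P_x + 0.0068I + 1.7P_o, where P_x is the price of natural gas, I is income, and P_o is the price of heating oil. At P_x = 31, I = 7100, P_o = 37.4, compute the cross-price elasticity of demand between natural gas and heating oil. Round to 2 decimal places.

1.08

At the given point, Q_d = 50.3 − 3.33(31) + 0.0068(7100) + 1.7(37.4) = 50.3 − 103.23 + 48.28 + 63.58 = 58.93.
∂Q_d/∂P_o = +1.7, so E_xy = 1.7·(37.4/58.93) ≈ 1.08.
E_xy > 0: the goods are substitutes.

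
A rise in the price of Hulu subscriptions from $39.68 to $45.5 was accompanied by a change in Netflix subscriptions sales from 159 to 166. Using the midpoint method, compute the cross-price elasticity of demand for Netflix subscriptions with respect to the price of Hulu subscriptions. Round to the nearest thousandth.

%ΔQ_x = (166 − 159)/[(159+166)/2] = 7/162.5 ≈ 0.0431.
%ΔP_y = (45.5 − 39.68)/[(39.68+45.5)/2] ≈ 0.1367.
E_xy = 0.0431/0.1367 ≈ 0.315.
E_xy > 0, so Netflix subscriptions and Hulu subscriptions are substitutes.

0.315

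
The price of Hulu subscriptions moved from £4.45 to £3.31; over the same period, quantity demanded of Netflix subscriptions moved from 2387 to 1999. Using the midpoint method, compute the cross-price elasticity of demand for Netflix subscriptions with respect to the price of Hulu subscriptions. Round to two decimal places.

%ΔQ_x = (1999 − 2387)/[(2387+1999)/2] = -388/2193 ≈ -0.1769.
%ΔP_y = (3.31 − 4.45)/[(4.45+3.31)/2] ≈ -0.2938.
E_xy = -0.1769/-0.2938 ≈ 0.60.
E_xy > 0, so Netflix subscriptions and Hulu subscriptions are substitutes.

0.60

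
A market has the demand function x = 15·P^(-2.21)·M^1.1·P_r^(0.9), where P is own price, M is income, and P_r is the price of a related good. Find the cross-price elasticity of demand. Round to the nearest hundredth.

0.90

For a Cobb–Douglas (constant-elasticity) form x = A·P_r^α·…, the elasticity with respect to P_r equals the exponent α at every point.
Here the exponent on P_r is 0.9, so the cross-price elasticity of demand is 0.90.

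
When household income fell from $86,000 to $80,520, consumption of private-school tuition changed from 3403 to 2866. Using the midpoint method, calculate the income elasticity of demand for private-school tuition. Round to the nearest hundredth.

2.60

%ΔQ = (2866 − 3403)/[(3403+2866)/2] = -537/3134.5 ≈ -0.1713.
%ΔI = (80,520 − 86,000)/[(86,000+80,520)/2] = -5480/83260 ≈ -0.0658.
E_I = %ΔQ/%ΔI ≈ 2.60.
E_I > 1: normal good (luxury).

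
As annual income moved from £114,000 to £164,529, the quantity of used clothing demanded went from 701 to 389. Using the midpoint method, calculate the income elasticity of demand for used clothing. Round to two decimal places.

%ΔQ = (389 − 701)/[(701+389)/2] = -312/545 ≈ -0.5725.
%ΔY = (164,529 − 114,000)/[(114,000+164,529)/2] = 50529/139264.5 ≈ 0.3628.
E_I = %ΔQ/%ΔY ≈ -1.58.
E_I < 0: inferior good.

-1.58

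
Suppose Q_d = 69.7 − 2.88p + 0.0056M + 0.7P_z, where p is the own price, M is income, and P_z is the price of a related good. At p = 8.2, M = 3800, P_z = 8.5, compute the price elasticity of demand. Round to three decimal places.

Substituting, Q_d = 69.7 − 2.88(8.2) + 0.0056(3800) + 0.7(8.5) = 69.7 − 23.616 + 21.28 + 5.95 = 73.314.
∂Q_d/∂p = −2.88, so E_p = (−2.88)·(8.2/73.314) ≈ -0.322.
|E_p| < 1: demand is inelastic.

-0.322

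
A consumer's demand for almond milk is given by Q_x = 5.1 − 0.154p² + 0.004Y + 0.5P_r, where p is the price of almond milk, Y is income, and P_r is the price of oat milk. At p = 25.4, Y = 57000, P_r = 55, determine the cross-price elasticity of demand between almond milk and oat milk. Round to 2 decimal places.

0.17

Evaluating quantity at (p, Y, P_r) gives Q_x = 5.1 − 0.154(25.4)² + 0.004(57000) + 0.5(55) = 5.1 − 99.3546 + 228 + 27.5 = 161.2454.
∂Q_x/∂P_r = +0.5, so E_xy = 0.5·(55/161.2454) ≈ 0.17.
E_xy > 0: the goods are substitutes.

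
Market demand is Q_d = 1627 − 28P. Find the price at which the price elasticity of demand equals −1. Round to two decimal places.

29.05

For linear demand Q_d = a − bP, E = −bP/(a − bP). |E| = 1 ⇒ bP = a − bP ⇒ P = a/(2b).
P = 1627/(2·28) ≈ 29.05.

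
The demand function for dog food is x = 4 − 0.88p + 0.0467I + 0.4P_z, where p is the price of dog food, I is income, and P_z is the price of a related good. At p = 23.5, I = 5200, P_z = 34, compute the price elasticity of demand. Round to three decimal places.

-0.086

First evaluate x: 4 − 0.88(23.5) + 0.0467(5200) + 0.4(34) = 4 − 20.68 + 242.84 + 13.6 = 239.76.
∂x/∂p = −0.88, so E_p = (−0.88)·(23.5/239.76) ≈ -0.086.
|E_p| < 1: demand is inelastic.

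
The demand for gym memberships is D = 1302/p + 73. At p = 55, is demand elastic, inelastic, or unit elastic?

inelastic

At p = 55, D = 96.6727.
dD/dp = −1302/p² = −0.4304.
Point elasticity E = (dD/dp)·(p/D) = -0.4304 × 55/96.6727 ≈ -0.245.
|E| ≈ 0.245 < 1, so demand is inelastic.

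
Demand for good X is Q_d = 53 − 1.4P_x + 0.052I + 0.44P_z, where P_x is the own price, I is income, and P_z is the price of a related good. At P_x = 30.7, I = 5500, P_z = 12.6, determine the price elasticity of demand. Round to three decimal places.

At the given point, Q_d = 53 − 1.4(30.7) + 0.052(5500) + 0.44(12.6) = 53 − 42.98 + 286 + 5.544 = 301.564.
∂Q_d/∂P_x = −1.4, so E_p = (−1.4)·(30.7/301.564) ≈ -0.143.
|E_p| < 1: demand is inelastic.

-0.143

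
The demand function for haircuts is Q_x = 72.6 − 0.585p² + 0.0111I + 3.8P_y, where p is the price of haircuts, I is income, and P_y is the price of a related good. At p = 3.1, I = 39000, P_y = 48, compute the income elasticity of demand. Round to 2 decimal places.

First evaluate Q_x: 72.6 − 0.585(3.1)² + 0.0111(39000) + 3.8(48) = 72.6 − 5.6219 + 432.9 + 182.4 = 682.2782.
∂Q_x/∂I = +0.0111, so E_I = 0.0111·(39000/682.2782) ≈ 0.63.
E_I ∈ (0,1): normal good (necessity).

0.63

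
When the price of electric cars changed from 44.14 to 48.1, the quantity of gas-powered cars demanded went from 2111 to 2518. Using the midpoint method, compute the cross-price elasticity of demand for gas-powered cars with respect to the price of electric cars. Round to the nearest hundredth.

%ΔQ_x = (2518 − 2111)/[(2111+2518)/2] = 407/2314.5 ≈ 0.1758.
%ΔP_y = (48.1 − 44.14)/[(44.14+48.1)/2] ≈ 0.0859.
E_xy = 0.1758/0.0859 ≈ 2.05.
E_xy > 0, so gas-powered cars and electric cars are substitutes.

2.05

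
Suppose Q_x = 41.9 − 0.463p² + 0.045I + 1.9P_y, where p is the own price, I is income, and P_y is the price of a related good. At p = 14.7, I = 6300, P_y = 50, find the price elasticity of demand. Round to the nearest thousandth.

-0.625

At the given point, Q_x = 41.9 − 0.463(14.7)² + 0.045(6300) + 1.9(50) = 41.9 − 100.0497 + 283.5 + 95 = 320.3503.
∂Q_x/∂p = −2·0.463·p = -13.6122, so E_p = -13.6122·(14.7/320.3503) ≈ -0.625.
|E_p| < 1: demand is inelastic.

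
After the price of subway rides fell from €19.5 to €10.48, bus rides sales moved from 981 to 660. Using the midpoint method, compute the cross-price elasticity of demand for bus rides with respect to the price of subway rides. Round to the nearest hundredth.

%ΔQ_x = (660 − 981)/[(981+660)/2] = -321/820.5 ≈ -0.3912.
%ΔP_y = (10.48 − 19.5)/[(19.5+10.48)/2] ≈ -0.6017.
E_xy = -0.3912/-0.6017 ≈ 0.65.
E_xy > 0, so bus rides and subway rides are substitutes.

0.65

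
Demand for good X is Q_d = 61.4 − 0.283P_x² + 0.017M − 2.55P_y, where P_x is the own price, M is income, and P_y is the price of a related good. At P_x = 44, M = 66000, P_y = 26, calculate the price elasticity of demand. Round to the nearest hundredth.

-1.93

First evaluate Q_d: 61.4 − 0.283(44)² + 0.017(66000) − 2.55(26) = 61.4 − 547.888 + 1122 − 66.3 = 569.212.
∂Q_d/∂P_x = −2·0.283·P_x = -24.904, so E_p = -24.904·(44/569.212) ≈ -1.93.
|E_p| > 1: demand is elastic.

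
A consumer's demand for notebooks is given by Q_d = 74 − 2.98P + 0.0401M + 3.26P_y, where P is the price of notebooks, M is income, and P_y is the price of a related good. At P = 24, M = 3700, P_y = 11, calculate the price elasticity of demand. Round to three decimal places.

-0.383

Evaluating quantity at (P, M, P_y) gives Q_d = 74 − 2.98(24) + 0.0401(3700) + 3.26(11) = 74 − 71.52 + 148.37 + 35.86 = 186.71.
∂Q_d/∂P = −2.98, so E_p = (−2.98)·(24/186.71) ≈ -0.383.
|E_p| < 1: demand is inelastic.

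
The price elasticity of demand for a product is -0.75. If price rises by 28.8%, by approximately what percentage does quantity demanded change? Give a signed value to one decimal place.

-21.6

%ΔQ ≈ E × %ΔP = (-0.75) × (28.8%) = -21.6%.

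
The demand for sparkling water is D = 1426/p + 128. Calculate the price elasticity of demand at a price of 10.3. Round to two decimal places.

At p = 10.3, D = 266.4466.
dD/dp = −1426/p² = −13.4414.
Point elasticity E = (dD/dp)·(p/D) = -13.4414 × 10.3/266.4466 ≈ -0.52.
|E| < 1, so demand is inelastic at this price.

-0.52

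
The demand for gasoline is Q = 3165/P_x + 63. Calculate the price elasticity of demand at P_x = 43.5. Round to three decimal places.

At P_x = 43.5, Q = 135.7586.
dQ/dP_x = −3165/P_x² = −1.6726.
Point elasticity E = (dQ/dP_x)·(P_x/Q) = -1.6726 × 43.5/135.7586 ≈ -0.536.
|E| < 1, so demand is inelastic at this price.

-0.536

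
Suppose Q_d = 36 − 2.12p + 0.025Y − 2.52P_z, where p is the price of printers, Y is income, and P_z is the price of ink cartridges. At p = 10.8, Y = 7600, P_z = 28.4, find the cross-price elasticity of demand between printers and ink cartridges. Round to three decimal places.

At the given point, Q_d = 36 − 2.12(10.8) + 0.025(7600) − 2.52(28.4) = 36 − 22.896 + 190 − 71.568 = 131.536.
∂Q_d/∂P_z = −2.52, so E_xy = -2.52·(28.4/131.536) ≈ -0.544.
E_xy < 0: the goods are complements.

-0.544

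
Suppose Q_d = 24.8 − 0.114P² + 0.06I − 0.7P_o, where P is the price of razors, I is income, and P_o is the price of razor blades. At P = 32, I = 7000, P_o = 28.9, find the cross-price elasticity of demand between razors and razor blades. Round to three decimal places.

-0.066

First evaluate Q_d: 24.8 − 0.114(32)² + 0.06(7000) − 0.7(28.9) = 24.8 − 116.736 + 420 − 20.23 = 307.834.
∂Q_d/∂P_o = −0.7, so E_xy = -0.7·(28.9/307.834) ≈ -0.066.
E_xy < 0: the goods are complements.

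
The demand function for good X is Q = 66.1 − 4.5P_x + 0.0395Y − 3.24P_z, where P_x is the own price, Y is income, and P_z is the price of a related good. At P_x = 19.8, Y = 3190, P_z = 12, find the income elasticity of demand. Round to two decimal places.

At the given point, Q = 66.1 − 4.5(19.8) + 0.0395(3190) − 3.24(12) = 66.1 − 89.1 + 126.005 − 38.88 = 64.125.
∂Q/∂Y = +0.0395, so E_I = 0.0395·(3190/64.125) ≈ 1.96.
E_I > 1: normal good (luxury).

1.96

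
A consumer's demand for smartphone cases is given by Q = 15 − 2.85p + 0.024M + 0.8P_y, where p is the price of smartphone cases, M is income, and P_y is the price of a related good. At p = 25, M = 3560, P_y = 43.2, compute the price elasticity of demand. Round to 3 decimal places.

-1.118

First evaluate Q: 15 − 2.85(25) + 0.024(3560) + 0.8(43.2) = 15 − 71.25 + 85.44 + 34.56 = 63.75.
∂Q/∂p = −2.85, so E_p = (−2.85)·(25/63.75) ≈ -1.118.
|E_p| > 1: demand is elastic.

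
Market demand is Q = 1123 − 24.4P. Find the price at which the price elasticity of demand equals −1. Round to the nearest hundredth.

For linear demand Q = a − bP, E = −bP/(a − bP). |E| = 1 ⇒ bP = a − bP ⇒ P = a/(2b).
P = 1123/(2·24.4) ≈ 23.01.

23.01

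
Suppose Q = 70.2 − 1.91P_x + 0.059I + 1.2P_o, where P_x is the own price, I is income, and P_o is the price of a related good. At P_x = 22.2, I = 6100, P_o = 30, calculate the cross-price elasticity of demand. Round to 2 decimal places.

Evaluating quantity at (P_x, I, P_o) gives Q = 70.2 − 1.91(22.2) + 0.059(6100) + 1.2(30) = 70.2 − 42.402 + 359.9 + 36 = 423.698.
∂Q/∂P_o = +1.2, so E_xy = 1.2·(30/423.698) ≈ 0.08.
E_xy > 0: the goods are substitutes.

0.08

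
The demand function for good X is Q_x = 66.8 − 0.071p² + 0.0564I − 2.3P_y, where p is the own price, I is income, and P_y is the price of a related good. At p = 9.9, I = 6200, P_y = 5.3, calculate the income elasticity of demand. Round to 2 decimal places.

First evaluate Q_x: 66.8 − 0.071(9.9)² + 0.0564(6200) − 2.3(5.3) = 66.8 − 6.9587 + 349.68 − 12.19 = 397.3313.
∂Q_x/∂I = +0.0564, so E_I = 0.0564·(6200/397.3313) ≈ 0.88.
E_I ∈ (0,1): normal good (necessity).

0.88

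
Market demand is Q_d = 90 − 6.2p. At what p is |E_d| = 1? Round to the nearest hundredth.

7.26

For linear demand Q_d = a − bp, E = −bp/(a − bp). |E| = 1 ⇒ bp = a − bp ⇒ p = a/(2b).
p = 90/(2·6.2) ≈ 7.26.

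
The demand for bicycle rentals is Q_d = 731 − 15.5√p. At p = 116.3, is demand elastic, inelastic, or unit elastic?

At p = 116.3, Q_d = 563.8442.
dQ_d/dp = −15.5/(2√p) = −15.5/(2·10.7842).
Point elasticity E = (dQ_d/dp)·(p/Q_d) = -0.7186 × 116.3/563.8442 ≈ -0.148.
|E| ≈ 0.148 < 1, so demand is inelastic.

inelastic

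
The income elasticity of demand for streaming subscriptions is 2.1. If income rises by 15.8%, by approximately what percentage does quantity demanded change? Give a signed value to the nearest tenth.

33.2

%ΔQ ≈ E × %ΔI = (2.1) × (15.8%) ≈ 33.2%.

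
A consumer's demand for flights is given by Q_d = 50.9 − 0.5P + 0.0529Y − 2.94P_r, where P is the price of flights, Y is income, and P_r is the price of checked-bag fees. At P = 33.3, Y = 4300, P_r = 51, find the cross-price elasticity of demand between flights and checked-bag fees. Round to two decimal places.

-1.34

Evaluating quantity at (P, Y, P_r) gives Q_d = 50.9 − 0.5(33.3) + 0.0529(4300) − 2.94(51) = 50.9 − 16.65 + 227.47 − 149.94 = 111.78.
∂Q_d/∂P_r = −2.94, so E_xy = -2.94·(51/111.78) ≈ -1.34.
E_xy < 0: the goods are complements.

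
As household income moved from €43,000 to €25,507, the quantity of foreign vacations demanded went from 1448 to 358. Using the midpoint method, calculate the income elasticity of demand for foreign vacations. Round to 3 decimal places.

%ΔQ = (358 − 1448)/[(1448+358)/2] = -1090/903 ≈ -1.2071.
%ΔI = (25,507 − 43,000)/[(43,000+25,507)/2] = -17493/34253.5 ≈ -0.5107.
E_I = %ΔQ/%ΔI ≈ 2.364.
E_I > 1: normal good (luxury).

2.364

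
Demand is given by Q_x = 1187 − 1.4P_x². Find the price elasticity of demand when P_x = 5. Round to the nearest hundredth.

-0.06

At P_x = 5, Q_x = 1152.
dQ_x/dP_x = −2·1.4·P_x = −14.
Point elasticity E = (dQ_x/dP_x)·(P_x/Q_x) = -14 × 5/1152 ≈ -0.06.
|E| < 1, so demand is inelastic at this price.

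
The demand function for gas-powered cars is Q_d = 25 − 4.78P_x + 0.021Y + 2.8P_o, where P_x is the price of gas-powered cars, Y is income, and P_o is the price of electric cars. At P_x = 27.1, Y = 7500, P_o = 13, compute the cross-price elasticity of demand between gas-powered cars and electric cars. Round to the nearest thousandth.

0.407

Substituting, Q_d = 25 − 4.78(27.1) + 0.021(7500) + 2.8(13) = 25 − 129.538 + 157.5 + 36.4 = 89.362.
∂Q_d/∂P_o = +2.8, so E_xy = 2.8·(13/89.362) ≈ 0.407.
E_xy > 0: the goods are substitutes.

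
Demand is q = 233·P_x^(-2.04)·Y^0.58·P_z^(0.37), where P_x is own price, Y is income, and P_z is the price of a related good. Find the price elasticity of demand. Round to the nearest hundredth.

-2.04

For a Cobb–Douglas (constant-elasticity) form q = A·P_x^α·…, the elasticity with respect to P_x equals the exponent α at every point.
Here the exponent on P_x is -2.04, so the price elasticity of demand is -2.04.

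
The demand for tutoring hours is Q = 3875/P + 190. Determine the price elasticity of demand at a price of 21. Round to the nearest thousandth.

-0.493

At P = 21, Q = 374.5238.
dQ/dP = −3875/P² = −8.7868.
Point elasticity E = (dQ/dP)·(P/Q) = -8.7868 × 21/374.5238 ≈ -0.493.
|E| < 1, so demand is inelastic at this price.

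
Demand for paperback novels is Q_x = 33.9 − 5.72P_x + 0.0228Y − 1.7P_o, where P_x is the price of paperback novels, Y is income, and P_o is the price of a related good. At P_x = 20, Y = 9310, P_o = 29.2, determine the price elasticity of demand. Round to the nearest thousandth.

At the given point, Q_x = 33.9 − 5.72(20) + 0.0228(9310) − 1.7(29.2) = 33.9 − 114.4 + 212.268 − 49.64 = 82.128.
∂Q_x/∂P_x = −5.72, so E_p = (−5.72)·(20/82.128) ≈ -1.393.
|E_p| > 1: demand is elastic.

-1.393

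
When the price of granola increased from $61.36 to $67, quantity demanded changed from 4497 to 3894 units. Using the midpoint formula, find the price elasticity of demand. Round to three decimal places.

%Δq = (3894 − 4497)/[(4497 + 3894)/2] = -603/4195.5 ≈ -0.1437.
%Δp = (67 − 61.36)/[(61.36 + 67)/2] = 5.64/64.18 ≈ 0.0879.
Arc elasticity E = %Δq/%Δp ≈ -0.1437/0.0879 ≈ -1.636.
|E| > 1: demand is elastic over this range.

-1.636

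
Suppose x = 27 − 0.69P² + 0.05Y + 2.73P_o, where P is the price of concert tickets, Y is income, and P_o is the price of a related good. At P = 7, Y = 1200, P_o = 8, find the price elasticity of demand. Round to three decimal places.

Evaluating quantity at (P, Y, P_o) gives x = 27 − 0.69(7)² + 0.05(1200) + 2.73(8) = 27 − 33.81 + 60 + 21.84 = 75.03.
∂x/∂P = −2·0.69·P = -9.66, so E_p = -9.66·(7/75.03) ≈ -0.901.
|E_p| < 1: demand is inelastic.

-0.901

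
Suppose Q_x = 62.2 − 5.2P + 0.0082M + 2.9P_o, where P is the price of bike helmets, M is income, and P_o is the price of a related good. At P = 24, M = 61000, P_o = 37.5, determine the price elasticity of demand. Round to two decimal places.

-0.23

Evaluating quantity at (P, M, P_o) gives Q_x = 62.2 − 5.2(24) + 0.0082(61000) + 2.9(37.5) = 62.2 − 124.8 + 500.2 + 108.75 = 546.35.
∂Q_x/∂P = −5.2, so E_p = (−5.2)·(24/546.35) ≈ -0.23.
|E_p| < 1: demand is inelastic.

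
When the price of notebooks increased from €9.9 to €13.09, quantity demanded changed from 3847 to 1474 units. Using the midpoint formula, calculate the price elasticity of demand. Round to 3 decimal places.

%Δq = (1474 − 3847)/[(3847 + 1474)/2] = -2373/2660.5 ≈ -0.8919.
%Δp = (13.09 − 9.9)/[(9.9 + 13.09)/2] = 3.19/11.495 ≈ 0.2775.
Arc elasticity E = %Δq/%Δp ≈ -0.8919/0.2775 ≈ -3.214.
|E| > 1: demand is elastic over this range.

-3.214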